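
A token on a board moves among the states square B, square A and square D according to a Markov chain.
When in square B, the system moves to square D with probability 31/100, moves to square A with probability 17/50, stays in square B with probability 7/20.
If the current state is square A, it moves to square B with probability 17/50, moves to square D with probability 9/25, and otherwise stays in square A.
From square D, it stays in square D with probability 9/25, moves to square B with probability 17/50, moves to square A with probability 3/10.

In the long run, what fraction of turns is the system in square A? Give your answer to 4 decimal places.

0.3137

Let the stationary distribution be π with π = πP and π_1 + π_2 + π_3 = 1.
π_1 = 0.35·π_1 + 0.34·π_2 + 0.34·π_3
π_2 = 0.34·π_1 + 0.3·π_2 + 0.3·π_3
Solving with the normalization constraint gives π = (0.3434, 0.3137, 0.3428).
So the stationary probability of square A is 0.3137.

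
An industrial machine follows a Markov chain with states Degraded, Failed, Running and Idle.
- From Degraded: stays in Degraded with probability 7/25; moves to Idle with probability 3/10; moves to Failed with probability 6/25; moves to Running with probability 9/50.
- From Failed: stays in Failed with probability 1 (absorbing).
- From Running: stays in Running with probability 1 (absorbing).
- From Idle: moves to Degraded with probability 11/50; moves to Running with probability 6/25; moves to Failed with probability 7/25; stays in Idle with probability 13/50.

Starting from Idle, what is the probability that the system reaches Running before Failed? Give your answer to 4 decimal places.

0.4550

Let h(s) be the probability of absorption at Running starting from transient state s. Then h(Running) = 1 and h(Failed) = 0. By first-step analysis:
h(Degraded) = 0.28·h(Degraded) + 0.24·0 + 0.18·1 + 0.3·h(Idle)
h(Idle) = 0.22·h(Degraded) + 0.28·0 + 0.24·1 + 0.26·h(Idle)
Solving: h(Degraded) = 0.4396, h(Idle) = 0.4550.
Starting from Idle, the probability is 0.4550.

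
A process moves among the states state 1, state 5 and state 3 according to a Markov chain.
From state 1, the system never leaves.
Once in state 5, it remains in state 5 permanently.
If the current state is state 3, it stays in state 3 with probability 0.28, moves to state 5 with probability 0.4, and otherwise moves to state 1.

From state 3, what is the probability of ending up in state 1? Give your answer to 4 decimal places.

0.4444

Let h(s) be the probability of absorption at state 1 starting from transient state s. Then h(state 1) = 1 and h(state 5) = 0. By first-step analysis:
h(state 3) = 0.32·1 + 0.4·0 + 0.28·h(state 3)
Solving: h(state 3) = 0.4444.
Starting from state 3, the probability is 0.4444.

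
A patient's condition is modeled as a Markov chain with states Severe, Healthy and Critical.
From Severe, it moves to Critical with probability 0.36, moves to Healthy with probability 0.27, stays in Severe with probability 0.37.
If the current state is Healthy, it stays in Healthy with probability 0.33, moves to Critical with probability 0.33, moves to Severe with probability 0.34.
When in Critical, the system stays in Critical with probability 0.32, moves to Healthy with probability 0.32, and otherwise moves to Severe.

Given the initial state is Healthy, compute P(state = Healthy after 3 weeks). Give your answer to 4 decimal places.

0.3052

Propagate the distribution vector 3 weeks from Healthy.
After 0 weeks: (0.0000, 1.0000, 0.0000)
After 1 week: (0.3400, 0.3300, 0.3300)
After 2 weeks: (0.3568, 0.3063, 0.3369)
After 3 weeks: (0.3574, 0.3052, 0.3373)
P(in Healthy after 3 weeks) = 0.3052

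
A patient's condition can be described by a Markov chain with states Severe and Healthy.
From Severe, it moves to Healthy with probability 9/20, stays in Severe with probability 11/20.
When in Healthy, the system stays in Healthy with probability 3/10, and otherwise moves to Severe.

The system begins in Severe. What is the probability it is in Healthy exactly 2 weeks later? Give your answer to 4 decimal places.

0.3825

Sum over the intermediate state after 1 week:
P = P(Severe→Severe)·P(Severe→Healthy) + P(Severe→Healthy)·P(Healthy→Healthy)
  = 0.55×0.45 + 0.45×0.3
  = 0.2475 + 0.1350 = 0.3825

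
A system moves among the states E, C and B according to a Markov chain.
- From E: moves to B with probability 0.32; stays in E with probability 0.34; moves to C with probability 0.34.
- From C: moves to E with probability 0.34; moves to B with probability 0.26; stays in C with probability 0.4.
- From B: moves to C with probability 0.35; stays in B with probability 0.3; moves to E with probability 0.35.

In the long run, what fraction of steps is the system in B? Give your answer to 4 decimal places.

Let the stationary distribution be π with π = πP and π_1 + π_2 + π_3 = 1.
π_1 = 0.34·π_1 + 0.34·π_2 + 0.35·π_3
π_2 = 0.34·π_1 + 0.4·π_2 + 0.35·π_3
Solving with the normalization constraint gives π = (0.3429, 0.3648, 0.2923).
So the stationary probability of B is 0.2923.

0.2923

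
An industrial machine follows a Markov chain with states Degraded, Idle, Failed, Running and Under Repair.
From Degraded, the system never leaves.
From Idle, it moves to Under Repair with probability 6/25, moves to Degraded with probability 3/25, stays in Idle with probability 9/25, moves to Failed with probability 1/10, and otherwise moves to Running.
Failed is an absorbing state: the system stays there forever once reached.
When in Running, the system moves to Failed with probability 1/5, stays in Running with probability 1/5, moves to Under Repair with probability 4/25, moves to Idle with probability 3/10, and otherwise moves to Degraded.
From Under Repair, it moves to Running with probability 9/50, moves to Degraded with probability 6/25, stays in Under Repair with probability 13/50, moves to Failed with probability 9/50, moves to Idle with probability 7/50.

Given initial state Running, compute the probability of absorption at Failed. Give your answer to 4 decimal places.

0.5200

Let h(s) be the probability of absorption at Failed starting from transient state s. Then h(Failed) = 1 and h(Degraded) = 0. By first-step analysis:
h(Idle) = 0.12·0 + 0.36·h(Idle) + 0.1·1 + 0.18·h(Running) + 0.24·h(Under Repair)
h(Running) = 0.14·0 + 0.3·h(Idle) + 0.2·1 + 0.2·h(Running) + 0.16·h(Under Repair)
h(Under Repair) = 0.24·0 + 0.14·h(Idle) + 0.18·1 + 0.18·h(Running) + 0.26·h(Under Repair)
Solving: h(Idle) = 0.4748, h(Running) = 0.5200, h(Under Repair) = 0.4596.
Starting from Running, the probability is 0.5200.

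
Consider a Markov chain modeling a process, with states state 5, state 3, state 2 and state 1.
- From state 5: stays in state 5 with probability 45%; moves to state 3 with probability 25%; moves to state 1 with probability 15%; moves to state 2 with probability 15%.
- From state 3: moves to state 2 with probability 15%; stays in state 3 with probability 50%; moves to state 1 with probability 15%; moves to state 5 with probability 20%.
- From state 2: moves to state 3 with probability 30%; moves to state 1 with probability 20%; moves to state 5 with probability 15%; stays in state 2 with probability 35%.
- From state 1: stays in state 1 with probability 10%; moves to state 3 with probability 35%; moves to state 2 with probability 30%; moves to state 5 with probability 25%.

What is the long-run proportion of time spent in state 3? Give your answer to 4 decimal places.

0.3682

Let the stationary distribution be π with π = πP and π_1 + π_2 + π_3 + π_4 = 1.
π_1 = 0.45·π_1 + 0.2·π_2 + 0.15·π_3 + 0.25·π_4
π_2 = 0.25·π_1 + 0.5·π_2 + 0.3·π_3 + 0.35·π_4
π_3 = 0.15·π_1 + 0.15·π_2 + 0.35·π_3 + 0.3·π_4
Solving with the normalization constraint gives π = (0.2625, 0.3682, 0.2162, 0.1532).
So the stationary probability of state 3 is 0.3682.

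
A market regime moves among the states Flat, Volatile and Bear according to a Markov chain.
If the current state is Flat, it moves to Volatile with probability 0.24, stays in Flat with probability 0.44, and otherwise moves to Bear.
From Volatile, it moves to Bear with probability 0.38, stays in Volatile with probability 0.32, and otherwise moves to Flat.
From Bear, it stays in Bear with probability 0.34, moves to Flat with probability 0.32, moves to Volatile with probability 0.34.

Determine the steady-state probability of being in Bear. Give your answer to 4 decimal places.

Let the stationary distribution be π with π = πP and π_1 + π_2 + π_3 = 1.
π_1 = 0.44·π_1 + 0.3·π_2 + 0.32·π_3
π_2 = 0.24·π_1 + 0.32·π_2 + 0.34·π_3
Solving with the normalization constraint gives π = (0.3569, 0.2983, 0.3448).
So the stationary probability of Bear is 0.3448.

0.3448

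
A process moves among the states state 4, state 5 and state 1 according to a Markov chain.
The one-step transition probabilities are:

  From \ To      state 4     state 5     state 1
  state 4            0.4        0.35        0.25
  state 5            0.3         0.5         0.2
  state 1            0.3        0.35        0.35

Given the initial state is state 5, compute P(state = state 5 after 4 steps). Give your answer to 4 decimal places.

0.4121

Propagate the distribution vector 4 steps from state 5.
After 0 steps: (0.0000, 1.0000, 0.0000)
After 1 step: (0.3000, 0.5000, 0.2000)
After 2 steps: (0.3300, 0.4250, 0.2450)
After 3 steps: (0.3330, 0.4138, 0.2533)
After 4 steps: (0.3333, 0.4121, 0.2546)
P(in state 5 after 4 steps) = 0.4121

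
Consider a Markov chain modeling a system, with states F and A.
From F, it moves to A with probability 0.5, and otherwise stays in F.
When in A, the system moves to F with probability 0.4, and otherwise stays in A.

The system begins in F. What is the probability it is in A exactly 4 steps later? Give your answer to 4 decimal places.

0.5555

Propagate the distribution vector 4 steps from F.
After 0 steps: (1.0000, 0.0000)
After 1 step: (0.5000, 0.5000)
After 2 steps: (0.4500, 0.5500)
After 3 steps: (0.4450, 0.5550)
After 4 steps: (0.4445, 0.5555)
P(in A after 4 steps) = 0.5555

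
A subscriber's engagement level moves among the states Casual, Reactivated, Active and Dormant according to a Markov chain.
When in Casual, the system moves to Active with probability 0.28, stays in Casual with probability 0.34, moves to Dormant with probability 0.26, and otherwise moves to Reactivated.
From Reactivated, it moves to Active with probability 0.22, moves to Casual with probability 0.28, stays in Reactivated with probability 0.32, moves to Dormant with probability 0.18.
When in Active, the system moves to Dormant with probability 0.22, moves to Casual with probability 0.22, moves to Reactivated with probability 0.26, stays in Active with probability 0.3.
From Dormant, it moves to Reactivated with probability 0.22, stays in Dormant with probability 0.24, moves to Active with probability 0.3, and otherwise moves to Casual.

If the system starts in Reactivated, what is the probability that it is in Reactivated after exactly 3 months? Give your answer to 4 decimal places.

Propagate the distribution vector 3 months from Reactivated.
After 0 months: (0.0000, 1.0000, 0.0000, 0.0000)
After 1 month: (0.2800, 0.3200, 0.2200, 0.1800)
After 2 months: (0.2764, 0.2328, 0.2688, 0.2220)
After 3 months: (0.2716, 0.2264, 0.2758, 0.2262)
P(in Reactivated after 3 months) = 0.2264

0.2264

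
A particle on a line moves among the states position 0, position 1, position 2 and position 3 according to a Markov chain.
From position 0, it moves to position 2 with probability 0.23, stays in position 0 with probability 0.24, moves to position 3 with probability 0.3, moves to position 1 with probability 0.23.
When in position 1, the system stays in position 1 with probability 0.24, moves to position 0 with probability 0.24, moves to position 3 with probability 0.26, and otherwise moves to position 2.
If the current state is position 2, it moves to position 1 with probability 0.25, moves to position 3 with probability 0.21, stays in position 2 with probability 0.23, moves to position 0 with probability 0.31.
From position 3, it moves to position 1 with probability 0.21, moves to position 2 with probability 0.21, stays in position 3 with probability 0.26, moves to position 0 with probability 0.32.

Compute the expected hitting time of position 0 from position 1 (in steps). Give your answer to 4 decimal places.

Let t(s) be the expected number of steps to first reach position 0 from state s, with t(position 0) = 0. Conditioning on the first step:
t(position 1) = 1 + 0.24·t(position 1) + 0.26·t(position 2) + 0.26·t(position 3)
t(position 2) = 1 + 0.25·t(position 1) + 0.23·t(position 2) + 0.21·t(position 3)
t(position 3) = 1 + 0.21·t(position 1) + 0.21·t(position 2) + 0.26·t(position 3)
Solving: t(position 1) = 3.6145, t(position 2) = 3.3823, t(position 3) = 3.3369.
Expected steps from position 1 to position 0: 3.6145.

3.6145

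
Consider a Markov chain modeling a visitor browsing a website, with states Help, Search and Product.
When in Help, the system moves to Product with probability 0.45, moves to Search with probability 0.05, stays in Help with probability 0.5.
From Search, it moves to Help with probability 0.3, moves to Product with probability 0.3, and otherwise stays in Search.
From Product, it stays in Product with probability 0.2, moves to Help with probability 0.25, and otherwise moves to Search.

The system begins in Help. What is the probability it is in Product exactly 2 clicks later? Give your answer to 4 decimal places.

0.3300

Sum over the intermediate state after 1 click:
P = P(Help→Help)·P(Help→Product) + P(Help→Search)·P(Search→Product) + P(Help→Product)·P(Product→Product)
  = 0.5×0.45 + 0.05×0.3 + 0.45×0.2
  = 0.2250 + 0.0150 + 0.0900 = 0.3300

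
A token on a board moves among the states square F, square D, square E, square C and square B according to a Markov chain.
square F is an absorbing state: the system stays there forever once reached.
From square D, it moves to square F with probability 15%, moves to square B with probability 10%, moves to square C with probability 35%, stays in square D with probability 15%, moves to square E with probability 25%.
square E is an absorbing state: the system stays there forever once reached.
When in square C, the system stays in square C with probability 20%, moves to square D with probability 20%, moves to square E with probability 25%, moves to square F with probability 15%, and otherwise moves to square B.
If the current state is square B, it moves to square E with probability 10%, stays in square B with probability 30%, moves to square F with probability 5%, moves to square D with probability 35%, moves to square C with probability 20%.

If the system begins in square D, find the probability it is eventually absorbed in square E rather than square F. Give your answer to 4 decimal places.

0.6278

Let h(s) be the probability of absorption at square E starting from transient state s. Then h(square E) = 1 and h(square F) = 0. By first-step analysis:
h(square D) = 0.15·0 + 0.15·h(square D) + 0.25·1 + 0.35·h(square C) + 0.1·h(square B)
h(square C) = 0.15·0 + 0.2·h(square D) + 0.25·1 + 0.2·h(square C) + 0.2·h(square B)
h(square B) = 0.05·0 + 0.35·h(square D) + 0.1·1 + 0.2·h(square C) + 0.3·h(square B)
Solving: h(square D) = 0.6278, h(square C) = 0.6285, h(square B) = 0.6363.
Starting from square D, the probability is 0.6278.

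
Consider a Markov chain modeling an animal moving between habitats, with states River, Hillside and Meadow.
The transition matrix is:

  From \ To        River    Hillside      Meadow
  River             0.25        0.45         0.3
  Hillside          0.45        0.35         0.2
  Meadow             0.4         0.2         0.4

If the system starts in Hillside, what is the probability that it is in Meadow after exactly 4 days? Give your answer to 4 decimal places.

Propagate the distribution vector 4 days from Hillside.
After 0 days: (0.0000, 1.0000, 0.0000)
After 1 day: (0.4500, 0.3500, 0.2000)
After 2 days: (0.3500, 0.3650, 0.2850)
After 3 days: (0.3658, 0.3423, 0.2920)
After 4 days: (0.3623, 0.3428, 0.2950)
P(in Meadow after 4 days) = 0.2950

0.2950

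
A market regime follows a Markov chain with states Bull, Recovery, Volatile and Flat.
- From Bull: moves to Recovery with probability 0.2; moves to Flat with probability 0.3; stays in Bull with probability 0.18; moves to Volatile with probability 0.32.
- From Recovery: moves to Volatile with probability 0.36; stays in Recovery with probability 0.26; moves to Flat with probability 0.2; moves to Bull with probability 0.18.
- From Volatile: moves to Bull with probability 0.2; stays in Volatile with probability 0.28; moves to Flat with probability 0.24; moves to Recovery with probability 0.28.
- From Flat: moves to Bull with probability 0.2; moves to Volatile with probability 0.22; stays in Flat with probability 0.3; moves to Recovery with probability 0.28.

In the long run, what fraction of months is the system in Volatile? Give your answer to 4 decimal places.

0.2930

Let the stationary distribution be π with π = πP and π_1 + π_2 + π_3 + π_4 = 1.
π_1 = 0.18·π_1 + 0.18·π_2 + 0.2·π_3 + 0.2·π_4
π_2 = 0.2·π_1 + 0.26·π_2 + 0.28·π_3 + 0.28·π_4
π_3 = 0.32·π_1 + 0.36·π_2 + 0.28·π_3 + 0.22·π_4
Solving with the normalization constraint gives π = (0.1910, 0.2595, 0.2930, 0.2565).
So the stationary probability of Volatile is 0.2930.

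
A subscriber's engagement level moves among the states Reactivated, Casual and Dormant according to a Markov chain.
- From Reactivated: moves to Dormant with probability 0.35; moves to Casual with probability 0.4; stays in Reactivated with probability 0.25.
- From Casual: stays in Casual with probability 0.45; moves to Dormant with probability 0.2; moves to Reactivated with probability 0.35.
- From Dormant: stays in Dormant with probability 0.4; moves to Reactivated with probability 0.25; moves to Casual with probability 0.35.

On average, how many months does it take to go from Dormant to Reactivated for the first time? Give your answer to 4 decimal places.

Let t(s) be the expected number of months to first reach Reactivated from state s, with t(Reactivated) = 0. Conditioning on the first month:
t(Casual) = 1 + 0.45·t(Casual) + 0.2·t(Dormant)
t(Dormant) = 1 + 0.35·t(Casual) + 0.4·t(Dormant)
Solving: t(Casual) = 3.0769, t(Dormant) = 3.4615.
Expected months from Dormant to Reactivated: 3.4615.

3.4615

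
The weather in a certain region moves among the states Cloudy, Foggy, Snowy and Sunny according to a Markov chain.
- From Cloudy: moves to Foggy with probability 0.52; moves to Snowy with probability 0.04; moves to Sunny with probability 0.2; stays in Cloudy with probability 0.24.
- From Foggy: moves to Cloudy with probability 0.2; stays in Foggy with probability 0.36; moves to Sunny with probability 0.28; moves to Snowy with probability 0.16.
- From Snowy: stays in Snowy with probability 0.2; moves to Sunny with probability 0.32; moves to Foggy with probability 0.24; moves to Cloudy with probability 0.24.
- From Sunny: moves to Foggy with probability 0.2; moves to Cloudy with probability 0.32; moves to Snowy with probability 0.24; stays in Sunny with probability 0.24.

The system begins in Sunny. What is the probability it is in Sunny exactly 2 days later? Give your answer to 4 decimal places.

Propagate the distribution vector 2 days from Sunny.
After 0 days: (0.0000, 0.0000, 0.0000, 1.0000)
After 1 day: (0.3200, 0.2000, 0.2400, 0.2400)
After 2 days: (0.2512, 0.3440, 0.1504, 0.2544)
P(in Sunny after 2 days) = 0.2544

0.2544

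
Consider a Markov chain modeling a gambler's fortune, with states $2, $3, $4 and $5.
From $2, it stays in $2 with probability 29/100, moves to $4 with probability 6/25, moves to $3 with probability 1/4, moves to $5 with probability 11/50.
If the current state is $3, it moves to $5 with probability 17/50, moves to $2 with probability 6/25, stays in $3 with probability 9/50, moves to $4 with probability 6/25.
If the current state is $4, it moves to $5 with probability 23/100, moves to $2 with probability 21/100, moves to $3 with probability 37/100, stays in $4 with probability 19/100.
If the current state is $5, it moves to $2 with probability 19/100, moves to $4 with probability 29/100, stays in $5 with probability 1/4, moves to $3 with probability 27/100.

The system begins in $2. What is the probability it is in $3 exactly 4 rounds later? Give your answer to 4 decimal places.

0.2656

Propagate the distribution vector 4 rounds from $2.
After 0 rounds: (1.0000, 0.0000, 0.0000, 0.0000)
After 1 round: (0.2900, 0.2500, 0.2400, 0.2200)
After 2 rounds: (0.2363, 0.2657, 0.2390, 0.2590)
After 3 rounds: (0.2317, 0.2653, 0.2410, 0.2620)
After 4 rounds: (0.2313, 0.2656, 0.2411, 0.2621)
P(in $3 after 4 rounds) = 0.2656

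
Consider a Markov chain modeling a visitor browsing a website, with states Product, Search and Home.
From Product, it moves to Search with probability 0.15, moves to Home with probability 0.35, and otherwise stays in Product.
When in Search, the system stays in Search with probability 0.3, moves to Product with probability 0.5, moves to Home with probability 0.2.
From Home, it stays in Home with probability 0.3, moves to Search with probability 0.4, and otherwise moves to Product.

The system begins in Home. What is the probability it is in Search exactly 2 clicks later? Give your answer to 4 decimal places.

Sum over the intermediate state after 1 click:
P = P(Home→Product)·P(Product→Search) + P(Home→Search)·P(Search→Search) + P(Home→Home)·P(Home→Search)
  = 0.3×0.15 + 0.4×0.3 + 0.3×0.4
  = 0.0450 + 0.1200 + 0.1200 = 0.2850

0.2850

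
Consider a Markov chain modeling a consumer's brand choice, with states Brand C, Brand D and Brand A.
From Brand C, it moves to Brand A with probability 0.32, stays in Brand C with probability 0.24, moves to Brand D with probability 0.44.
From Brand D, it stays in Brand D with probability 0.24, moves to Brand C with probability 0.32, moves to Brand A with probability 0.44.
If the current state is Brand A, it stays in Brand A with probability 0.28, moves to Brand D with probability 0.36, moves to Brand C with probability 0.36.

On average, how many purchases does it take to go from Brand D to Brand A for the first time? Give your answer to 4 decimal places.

2.4725

Let t(s) be the expected number of purchases to first reach Brand A from state s, with t(Brand A) = 0. Conditioning on the first purchase:
t(Brand C) = 1 + 0.24·t(Brand C) + 0.44·t(Brand D)
t(Brand D) = 1 + 0.32·t(Brand C) + 0.24·t(Brand D)
Solving: t(Brand C) = 2.7473, t(Brand D) = 2.4725.
Expected purchases from Brand D to Brand A: 2.4725.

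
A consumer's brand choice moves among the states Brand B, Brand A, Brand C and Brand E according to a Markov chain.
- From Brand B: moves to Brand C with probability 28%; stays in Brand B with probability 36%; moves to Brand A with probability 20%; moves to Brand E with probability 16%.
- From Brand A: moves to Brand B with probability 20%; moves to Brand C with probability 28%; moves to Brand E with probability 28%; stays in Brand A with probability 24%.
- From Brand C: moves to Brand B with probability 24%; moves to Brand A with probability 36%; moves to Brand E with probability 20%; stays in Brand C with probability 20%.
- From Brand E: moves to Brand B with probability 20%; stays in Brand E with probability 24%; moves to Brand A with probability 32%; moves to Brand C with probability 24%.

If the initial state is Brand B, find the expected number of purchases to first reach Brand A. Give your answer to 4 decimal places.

Let t(s) be the expected number of purchases to first reach Brand A from state s, with t(Brand A) = 0. Conditioning on the first purchase:
t(Brand B) = 1 + 0.36·t(Brand B) + 0.28·t(Brand C) + 0.16·t(Brand E)
t(Brand C) = 1 + 0.24·t(Brand B) + 0.2·t(Brand C) + 0.2·t(Brand E)
t(Brand E) = 1 + 0.2·t(Brand B) + 0.24·t(Brand C) + 0.24·t(Brand E)
Solving: t(Brand B) = 3.8085, t(Brand C) = 3.2268, t(Brand E) = 3.3370.
Expected purchases from Brand B to Brand A: 3.8085.

3.8085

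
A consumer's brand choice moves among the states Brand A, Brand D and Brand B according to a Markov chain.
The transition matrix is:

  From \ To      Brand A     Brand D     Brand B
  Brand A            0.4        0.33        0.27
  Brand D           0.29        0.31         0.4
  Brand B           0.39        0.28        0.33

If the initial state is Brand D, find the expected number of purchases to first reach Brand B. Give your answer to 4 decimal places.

2.7961

Let t(s) be the expected number of purchases to first reach Brand B from state s, with t(Brand B) = 0. Conditioning on the first purchase:
t(Brand A) = 1 + 0.4·t(Brand A) + 0.33·t(Brand D)
t(Brand D) = 1 + 0.29·t(Brand A) + 0.31·t(Brand D)
Solving: t(Brand A) = 3.2045, t(Brand D) = 2.7961.
Expected purchases from Brand D to Brand B: 2.7961.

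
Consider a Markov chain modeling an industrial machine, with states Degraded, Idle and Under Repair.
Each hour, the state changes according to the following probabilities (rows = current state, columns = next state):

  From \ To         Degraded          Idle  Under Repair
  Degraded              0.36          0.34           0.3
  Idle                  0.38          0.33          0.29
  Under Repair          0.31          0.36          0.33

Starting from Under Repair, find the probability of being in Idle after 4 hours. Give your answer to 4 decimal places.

Propagate the distribution vector 4 hours from Under Repair.
After 0 hours: (0.0000, 0.0000, 1.0000)
After 1 hour: (0.3100, 0.3600, 0.3300)
After 2 hours: (0.3507, 0.3430, 0.3063)
After 3 hours: (0.3515, 0.3427, 0.3058)
After 4 hours: (0.3516, 0.3427, 0.3057)
P(in Idle after 4 hours) = 0.3427

0.3427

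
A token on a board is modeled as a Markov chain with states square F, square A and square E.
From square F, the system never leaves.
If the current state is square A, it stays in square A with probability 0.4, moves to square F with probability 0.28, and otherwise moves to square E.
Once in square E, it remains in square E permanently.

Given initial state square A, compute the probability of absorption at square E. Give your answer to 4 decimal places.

Let h(s) be the probability of absorption at square E starting from transient state s. Then h(square E) = 1 and h(square F) = 0. By first-step analysis:
h(square A) = 0.28·0 + 0.4·h(square A) + 0.32·1
Solving: h(square A) = 0.5333.
Starting from square A, the probability is 0.5333.

0.5333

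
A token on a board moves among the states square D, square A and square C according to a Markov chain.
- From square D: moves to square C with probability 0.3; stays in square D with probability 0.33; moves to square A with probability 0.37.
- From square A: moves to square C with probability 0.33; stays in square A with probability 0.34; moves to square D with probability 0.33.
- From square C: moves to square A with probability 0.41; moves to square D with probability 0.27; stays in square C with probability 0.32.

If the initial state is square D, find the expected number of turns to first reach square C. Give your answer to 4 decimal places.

Let t(s) be the expected number of turns to first reach square C from state s, with t(square C) = 0. Conditioning on the first turn:
t(square D) = 1 + 0.33·t(square D) + 0.37·t(square A)
t(square A) = 1 + 0.33·t(square D) + 0.34·t(square A)
Solving: t(square D) = 3.2177, t(square A) = 3.1240.
Expected turns from square D to square C: 3.2177.

3.2177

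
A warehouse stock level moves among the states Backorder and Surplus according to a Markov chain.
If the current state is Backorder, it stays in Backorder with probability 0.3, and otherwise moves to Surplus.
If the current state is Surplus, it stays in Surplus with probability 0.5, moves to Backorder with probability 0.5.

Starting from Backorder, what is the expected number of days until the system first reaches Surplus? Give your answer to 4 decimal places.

1.4286

Let t(s) be the expected number of days to first reach Surplus from state s, with t(Surplus) = 0. Conditioning on the first day:
t(Backorder) = 1 + 0.3·t(Backorder)
Solving: t(Backorder) = 1.4286.
Expected days from Backorder to Surplus: 1.4286.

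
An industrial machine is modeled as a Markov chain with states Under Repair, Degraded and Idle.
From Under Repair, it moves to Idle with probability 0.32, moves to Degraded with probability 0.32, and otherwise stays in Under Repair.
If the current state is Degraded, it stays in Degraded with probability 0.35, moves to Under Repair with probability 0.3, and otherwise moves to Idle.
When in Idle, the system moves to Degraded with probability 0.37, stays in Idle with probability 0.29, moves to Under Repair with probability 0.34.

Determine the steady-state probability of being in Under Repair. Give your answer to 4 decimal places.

Let the stationary distribution be π with π = πP and π_1 + π_2 + π_3 = 1.
π_1 = 0.36·π_1 + 0.3·π_2 + 0.34·π_3
π_2 = 0.32·π_1 + 0.35·π_2 + 0.37·π_3
Solving with the normalization constraint gives π = (0.3328, 0.3464, 0.3208).
So the stationary probability of Under Repair is 0.3328.

0.3328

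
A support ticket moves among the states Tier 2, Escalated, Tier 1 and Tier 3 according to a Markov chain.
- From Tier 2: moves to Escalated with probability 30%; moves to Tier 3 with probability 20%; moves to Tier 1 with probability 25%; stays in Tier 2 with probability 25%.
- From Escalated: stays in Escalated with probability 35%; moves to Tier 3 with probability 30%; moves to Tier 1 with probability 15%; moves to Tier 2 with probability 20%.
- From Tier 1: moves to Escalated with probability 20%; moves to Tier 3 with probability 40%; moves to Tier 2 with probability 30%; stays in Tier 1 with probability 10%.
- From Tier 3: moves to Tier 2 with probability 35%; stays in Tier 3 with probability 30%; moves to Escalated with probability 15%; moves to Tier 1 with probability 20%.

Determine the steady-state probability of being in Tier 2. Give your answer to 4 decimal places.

0.2757

Let the stationary distribution be π with π = πP and π_1 + π_2 + π_3 + π_4 = 1.
π_1 = 0.25·π_1 + 0.2·π_2 + 0.3·π_3 + 0.35·π_4
π_2 = 0.3·π_1 + 0.35·π_2 + 0.2·π_3 + 0.15·π_4
π_3 = 0.25·π_1 + 0.15·π_2 + 0.1·π_3 + 0.2·π_4
Solving with the normalization constraint gives π = (0.2757, 0.2506, 0.1830, 0.2907).
So the stationary probability of Tier 2 is 0.2757.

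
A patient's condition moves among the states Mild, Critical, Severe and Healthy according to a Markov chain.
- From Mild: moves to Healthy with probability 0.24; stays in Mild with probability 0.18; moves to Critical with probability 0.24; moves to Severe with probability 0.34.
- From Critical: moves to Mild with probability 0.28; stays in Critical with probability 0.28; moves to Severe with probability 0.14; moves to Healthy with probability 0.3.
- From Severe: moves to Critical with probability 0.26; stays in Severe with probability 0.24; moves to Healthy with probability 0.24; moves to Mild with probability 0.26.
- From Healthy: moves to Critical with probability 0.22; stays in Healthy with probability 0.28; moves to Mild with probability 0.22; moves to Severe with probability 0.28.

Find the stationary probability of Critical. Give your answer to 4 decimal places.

0.2497

Let the stationary distribution be π with π = πP and π_1 + π_2 + π_3 + π_4 = 1.
π_1 = 0.18·π_1 + 0.28·π_2 + 0.26·π_3 + 0.22·π_4
π_2 = 0.24·π_1 + 0.28·π_2 + 0.26·π_3 + 0.22·π_4
π_3 = 0.34·π_1 + 0.14·π_2 + 0.24·π_3 + 0.28·π_4
Solving with the normalization constraint gives π = (0.2355, 0.2497, 0.2492, 0.2656).
So the stationary probability of Critical is 0.2497.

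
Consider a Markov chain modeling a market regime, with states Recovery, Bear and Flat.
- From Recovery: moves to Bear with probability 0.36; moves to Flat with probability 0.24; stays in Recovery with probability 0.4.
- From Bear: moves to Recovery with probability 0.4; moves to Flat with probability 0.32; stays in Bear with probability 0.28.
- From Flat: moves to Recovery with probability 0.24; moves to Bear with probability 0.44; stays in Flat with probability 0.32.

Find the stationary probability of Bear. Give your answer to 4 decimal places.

Let the stationary distribution be π with π = πP and π_1 + π_2 + π_3 = 1.
π_1 = 0.4·π_1 + 0.4·π_2 + 0.24·π_3
π_2 = 0.36·π_1 + 0.28·π_2 + 0.44·π_3
Solving with the normalization constraint gives π = (0.3533, 0.3549, 0.2917).
So the stationary probability of Bear is 0.3549.

0.3549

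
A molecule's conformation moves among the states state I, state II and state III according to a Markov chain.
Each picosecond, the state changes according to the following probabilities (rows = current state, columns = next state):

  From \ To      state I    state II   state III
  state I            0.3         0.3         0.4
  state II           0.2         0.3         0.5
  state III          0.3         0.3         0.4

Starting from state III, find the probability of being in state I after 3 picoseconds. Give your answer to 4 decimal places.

Propagate the distribution vector 3 picoseconds from state III.
After 0 picoseconds: (0.0000, 0.0000, 1.0000)
After 1 picosecond: (0.3000, 0.3000, 0.4000)
After 2 picoseconds: (0.2700, 0.3000, 0.4300)
After 3 picoseconds: (0.2700, 0.3000, 0.4300)
P(in state I after 3 picoseconds) = 0.2700

0.2700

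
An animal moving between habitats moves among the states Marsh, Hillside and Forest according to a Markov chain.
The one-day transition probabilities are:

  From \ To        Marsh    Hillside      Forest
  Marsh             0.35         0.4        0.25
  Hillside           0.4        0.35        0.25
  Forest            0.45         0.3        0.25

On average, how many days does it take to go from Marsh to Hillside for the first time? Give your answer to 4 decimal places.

Let t(s) be the expected number of days to first reach Hillside from state s, with t(Hillside) = 0. Conditioning on the first day:
t(Marsh) = 1 + 0.35·t(Marsh) + 0.25·t(Forest)
t(Forest) = 1 + 0.45·t(Marsh) + 0.25·t(Forest)
Solving: t(Marsh) = 2.6667, t(Forest) = 2.9333.
Expected days from Marsh to Hillside: 2.6667.

2.6667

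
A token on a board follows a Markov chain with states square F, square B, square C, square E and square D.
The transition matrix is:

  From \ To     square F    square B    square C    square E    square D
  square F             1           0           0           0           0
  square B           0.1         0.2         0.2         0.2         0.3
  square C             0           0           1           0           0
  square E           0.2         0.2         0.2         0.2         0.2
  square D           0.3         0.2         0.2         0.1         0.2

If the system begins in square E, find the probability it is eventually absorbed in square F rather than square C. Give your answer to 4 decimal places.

0.5025

Let h(s) be the probability of absorption at square F starting from transient state s. Then h(square F) = 1 and h(square C) = 0. By first-step analysis:
h(square B) = 0.1·1 + 0.2·h(square B) + 0.2·0 + 0.2·h(square E) + 0.3·h(square D)
h(square E) = 0.2·1 + 0.2·h(square B) + 0.2·0 + 0.2·h(square E) + 0.2·h(square D)
h(square D) = 0.3·1 + 0.2·h(square B) + 0.2·0 + 0.1·h(square E) + 0.2·h(square D)
Solving: h(square B) = 0.4577, h(square E) = 0.5025, h(square D) = 0.5522.
Starting from square E, the probability is 0.5025.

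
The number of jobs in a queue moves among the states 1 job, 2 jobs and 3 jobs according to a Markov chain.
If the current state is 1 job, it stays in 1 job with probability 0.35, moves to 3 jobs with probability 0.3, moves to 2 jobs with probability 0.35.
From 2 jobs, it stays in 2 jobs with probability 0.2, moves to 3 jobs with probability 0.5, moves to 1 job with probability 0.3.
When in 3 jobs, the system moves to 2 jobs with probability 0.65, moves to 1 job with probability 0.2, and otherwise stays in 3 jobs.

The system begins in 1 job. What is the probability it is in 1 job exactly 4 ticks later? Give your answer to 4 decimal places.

Propagate the distribution vector 4 ticks from 1 job.
After 0 ticks: (1.0000, 0.0000, 0.0000)
After 1 tick: (0.3500, 0.3500, 0.3000)
After 2 ticks: (0.2875, 0.3875, 0.3250)
After 3 ticks: (0.2819, 0.3894, 0.3288)
After 4 ticks: (0.2812, 0.3902, 0.3286)
P(in 1 job after 4 ticks) = 0.2812

0.2812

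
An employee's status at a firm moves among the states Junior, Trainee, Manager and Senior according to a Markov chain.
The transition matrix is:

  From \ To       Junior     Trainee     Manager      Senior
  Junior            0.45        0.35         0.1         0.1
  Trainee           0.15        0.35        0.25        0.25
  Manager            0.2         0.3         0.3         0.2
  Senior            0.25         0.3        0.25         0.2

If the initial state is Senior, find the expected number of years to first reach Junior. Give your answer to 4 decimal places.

4.8718

Let t(s) be the expected number of years to first reach Junior from state s, with t(Junior) = 0. Conditioning on the first year:
t(Trainee) = 1 + 0.35·t(Trainee) + 0.25·t(Manager) + 0.25·t(Senior)
t(Manager) = 1 + 0.3·t(Trainee) + 0.3·t(Manager) + 0.2·t(Senior)
t(Senior) = 1 + 0.3·t(Trainee) + 0.25·t(Manager) + 0.2·t(Senior)
Solving: t(Trainee) = 5.3846, t(Manager) = 5.1282, t(Senior) = 4.8718.
Expected years from Senior to Junior: 4.8718.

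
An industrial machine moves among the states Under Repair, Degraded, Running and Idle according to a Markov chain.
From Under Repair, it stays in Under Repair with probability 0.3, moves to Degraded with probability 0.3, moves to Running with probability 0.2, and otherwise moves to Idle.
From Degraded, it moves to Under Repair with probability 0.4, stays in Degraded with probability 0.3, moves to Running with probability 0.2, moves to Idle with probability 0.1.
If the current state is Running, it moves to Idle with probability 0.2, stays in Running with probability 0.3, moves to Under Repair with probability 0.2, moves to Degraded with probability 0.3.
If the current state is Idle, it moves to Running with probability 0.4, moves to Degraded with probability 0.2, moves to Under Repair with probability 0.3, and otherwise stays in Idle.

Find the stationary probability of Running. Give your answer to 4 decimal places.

0.2569

Let the stationary distribution be π with π = πP and π_1 + π_2 + π_3 + π_4 = 1.
π_1 = 0.3·π_1 + 0.4·π_2 + 0.2·π_3 + 0.3·π_4
π_2 = 0.3·π_1 + 0.3·π_2 + 0.3·π_3 + 0.2·π_4
π_3 = 0.2·π_1 + 0.2·π_2 + 0.3·π_3 + 0.4·π_4
Solving with the normalization constraint gives π = (0.3028, 0.2844, 0.2569, 0.1560).
So the stationary probability of Running is 0.2569.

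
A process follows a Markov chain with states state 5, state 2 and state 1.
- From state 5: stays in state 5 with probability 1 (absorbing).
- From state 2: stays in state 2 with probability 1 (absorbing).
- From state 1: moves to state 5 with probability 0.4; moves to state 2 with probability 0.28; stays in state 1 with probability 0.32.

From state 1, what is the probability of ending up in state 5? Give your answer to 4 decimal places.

Let h(s) be the probability of absorption at state 5 starting from transient state s. Then h(state 5) = 1 and h(state 2) = 0. By first-step analysis:
h(state 1) = 0.4·1 + 0.28·0 + 0.32·h(state 1)
Solving: h(state 1) = 0.5882.
Starting from state 1, the probability is 0.5882.

0.5882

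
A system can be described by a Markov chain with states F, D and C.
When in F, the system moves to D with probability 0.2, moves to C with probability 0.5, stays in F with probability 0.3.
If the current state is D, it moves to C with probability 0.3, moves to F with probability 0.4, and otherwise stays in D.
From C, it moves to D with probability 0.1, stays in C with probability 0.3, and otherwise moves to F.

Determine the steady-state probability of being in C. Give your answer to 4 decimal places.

0.3868

Let the stationary distribution be π with π = πP and π_1 + π_2 + π_3 = 1.
π_1 = 0.3·π_1 + 0.4·π_2 + 0.6·π_3
π_2 = 0.2·π_1 + 0.3·π_2 + 0.1·π_3
Solving with the normalization constraint gives π = (0.4340, 0.1792, 0.3868).
So the stationary probability of C is 0.3868.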